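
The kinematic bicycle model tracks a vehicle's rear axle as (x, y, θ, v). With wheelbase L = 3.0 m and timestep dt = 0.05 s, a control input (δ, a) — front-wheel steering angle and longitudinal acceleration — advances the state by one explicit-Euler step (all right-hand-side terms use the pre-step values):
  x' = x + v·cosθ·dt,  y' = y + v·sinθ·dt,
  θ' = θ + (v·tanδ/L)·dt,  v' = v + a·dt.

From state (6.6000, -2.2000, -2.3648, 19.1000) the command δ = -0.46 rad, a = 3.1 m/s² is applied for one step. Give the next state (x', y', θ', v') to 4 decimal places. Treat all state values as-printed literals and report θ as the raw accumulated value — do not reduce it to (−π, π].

x' = 6.6000 + 19.1000·cos(-2.3648)·0.05 = 5.9189
y' = -2.2000 + 19.1000·sin(-2.3648)·0.05 = -2.8695
θ' = -2.3648 + (19.1000/3.0)·tan(-0.46)·0.05 = -2.5225
v' = 19.1000 + 3.1000·0.05 = 19.2550

(5.9189, -2.8695, -2.5225, 19.2550)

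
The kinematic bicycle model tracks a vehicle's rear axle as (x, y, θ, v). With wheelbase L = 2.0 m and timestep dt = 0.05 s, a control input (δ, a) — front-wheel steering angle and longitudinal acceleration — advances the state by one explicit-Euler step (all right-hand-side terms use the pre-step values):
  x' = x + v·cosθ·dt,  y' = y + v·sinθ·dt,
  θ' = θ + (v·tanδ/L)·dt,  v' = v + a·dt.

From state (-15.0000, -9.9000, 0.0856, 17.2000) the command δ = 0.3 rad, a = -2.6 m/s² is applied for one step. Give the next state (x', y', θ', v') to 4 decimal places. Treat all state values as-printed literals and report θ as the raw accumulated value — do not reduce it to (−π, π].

x' = -15.0000 + 17.2000·cos(0.0856)·0.05 = -14.1431
y' = -9.9000 + 17.2000·sin(0.0856)·0.05 = -9.8265
θ' = 0.0856 + (17.2000/2.0)·tan(0.3)·0.05 = 0.2186
v' = 17.2000 − 2.6000·0.05 = 17.0700

(-14.1431, -9.8265, 0.2186, 17.0700)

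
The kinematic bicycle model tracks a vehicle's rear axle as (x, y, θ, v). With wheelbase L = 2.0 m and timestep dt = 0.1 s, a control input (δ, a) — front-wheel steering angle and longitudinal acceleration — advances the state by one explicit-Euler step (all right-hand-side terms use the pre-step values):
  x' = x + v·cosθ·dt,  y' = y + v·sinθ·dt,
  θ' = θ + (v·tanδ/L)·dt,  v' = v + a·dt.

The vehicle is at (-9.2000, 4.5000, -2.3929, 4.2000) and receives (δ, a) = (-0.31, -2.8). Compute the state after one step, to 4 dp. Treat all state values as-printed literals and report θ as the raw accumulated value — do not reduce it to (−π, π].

x' = -9.2000 + 4.2000·cos(-2.3929)·0.1 = -9.5077
y' = 4.5000 + 4.2000·sin(-2.3929)·0.1 = 4.2141
θ' = -2.3929 + (4.2000/2.0)·tan(-0.31)·0.1 = -2.4602
v' = 4.2000 − 2.8000·0.1 = 3.9200

(-9.5077, 4.2141, -2.4602, 3.9200)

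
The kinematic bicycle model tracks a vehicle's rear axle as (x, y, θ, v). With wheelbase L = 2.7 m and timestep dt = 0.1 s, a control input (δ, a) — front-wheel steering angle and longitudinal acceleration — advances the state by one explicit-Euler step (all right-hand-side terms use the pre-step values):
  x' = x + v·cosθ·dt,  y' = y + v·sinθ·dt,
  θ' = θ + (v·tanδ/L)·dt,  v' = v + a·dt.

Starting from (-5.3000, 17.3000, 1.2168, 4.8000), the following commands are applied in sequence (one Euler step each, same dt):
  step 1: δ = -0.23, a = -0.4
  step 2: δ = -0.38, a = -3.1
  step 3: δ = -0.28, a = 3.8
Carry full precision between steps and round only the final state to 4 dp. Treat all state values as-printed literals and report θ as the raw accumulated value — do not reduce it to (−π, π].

after step 1 (δ=-0.23, a=-0.4): (-5.133608, 17.750238, 1.175175, 4.760000)
after step 2 (δ=-0.38, a=-3.1): (-4.950167, 18.189470, 1.104760, 4.450000)
after step 3 (δ=-0.28, a=3.8): (-4.750206, 18.587013, 1.057366, 4.830000)

(-4.7502, 18.5870, 1.0574, 4.8300)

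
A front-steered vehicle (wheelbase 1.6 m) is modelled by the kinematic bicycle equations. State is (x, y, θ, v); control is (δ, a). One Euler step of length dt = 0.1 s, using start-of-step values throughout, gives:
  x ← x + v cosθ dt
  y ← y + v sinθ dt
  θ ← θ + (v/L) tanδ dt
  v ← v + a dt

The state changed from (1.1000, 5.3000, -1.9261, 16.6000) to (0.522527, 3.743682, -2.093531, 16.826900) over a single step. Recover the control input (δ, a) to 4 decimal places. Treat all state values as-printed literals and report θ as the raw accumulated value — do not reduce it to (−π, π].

a = (v'−v)/dt = (0.226900)/0.1 = 2.2690
Δθ = θ'−θ = -0.167431;  (v·dt/L) = 16.6000·0.1/1.6 = 1.037500
tan δ = Δθ·L/(v·dt) = -0.161379  →  δ = -0.1600

δ = -0.1600, a = 2.2690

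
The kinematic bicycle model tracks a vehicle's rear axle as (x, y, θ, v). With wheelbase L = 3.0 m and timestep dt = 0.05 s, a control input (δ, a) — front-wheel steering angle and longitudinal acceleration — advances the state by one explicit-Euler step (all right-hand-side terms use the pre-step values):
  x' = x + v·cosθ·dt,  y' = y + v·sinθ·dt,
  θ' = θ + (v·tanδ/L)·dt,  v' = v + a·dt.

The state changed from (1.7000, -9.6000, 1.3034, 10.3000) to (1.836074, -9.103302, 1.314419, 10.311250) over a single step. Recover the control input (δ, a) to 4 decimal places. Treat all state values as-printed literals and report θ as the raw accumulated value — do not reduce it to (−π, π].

a = (v'−v)/dt = (0.011250)/0.05 = 0.2250
Δθ = θ'−θ = 0.011019;  (v·dt/L) = 10.3000·0.05/3.0 = 0.171667
tan δ = Δθ·L/(v·dt) = 0.064188  →  δ = 0.0641

δ = 0.0641, a = 0.2250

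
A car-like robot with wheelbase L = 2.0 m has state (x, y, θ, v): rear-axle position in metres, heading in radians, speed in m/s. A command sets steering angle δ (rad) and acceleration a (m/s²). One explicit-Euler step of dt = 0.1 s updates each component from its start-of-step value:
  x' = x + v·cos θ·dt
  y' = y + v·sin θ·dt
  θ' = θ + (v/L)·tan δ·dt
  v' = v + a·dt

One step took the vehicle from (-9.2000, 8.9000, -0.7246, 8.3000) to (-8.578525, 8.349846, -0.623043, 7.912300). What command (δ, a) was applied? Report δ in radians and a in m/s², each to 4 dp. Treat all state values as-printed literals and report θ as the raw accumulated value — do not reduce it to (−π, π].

a = (v'−v)/dt = (-0.387700)/0.1 = -3.8770
Δθ = θ'−θ = 0.101557;  (v·dt/L) = 8.3000·0.1/2.0 = 0.415000
tan δ = Δθ·L/(v·dt) = 0.244716  →  δ = 0.2400

δ = 0.2400, a = -3.8770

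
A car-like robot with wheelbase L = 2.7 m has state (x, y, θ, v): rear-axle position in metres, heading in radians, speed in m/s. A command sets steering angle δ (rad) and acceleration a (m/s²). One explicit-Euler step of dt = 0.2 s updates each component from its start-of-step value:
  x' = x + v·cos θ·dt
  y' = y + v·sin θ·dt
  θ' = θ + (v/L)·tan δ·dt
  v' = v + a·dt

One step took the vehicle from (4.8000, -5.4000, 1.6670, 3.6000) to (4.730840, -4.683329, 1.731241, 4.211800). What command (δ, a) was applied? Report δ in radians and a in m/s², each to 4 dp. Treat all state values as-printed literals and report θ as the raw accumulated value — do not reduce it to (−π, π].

δ = 0.2364, a = 3.0590

a = (v'−v)/dt = (0.611800)/0.2 = 3.0590
Δθ = θ'−θ = 0.064241;  (v·dt/L) = 3.6000·0.2/2.7 = 0.266667
tan δ = Δθ·L/(v·dt) = 0.240904  →  δ = 0.2364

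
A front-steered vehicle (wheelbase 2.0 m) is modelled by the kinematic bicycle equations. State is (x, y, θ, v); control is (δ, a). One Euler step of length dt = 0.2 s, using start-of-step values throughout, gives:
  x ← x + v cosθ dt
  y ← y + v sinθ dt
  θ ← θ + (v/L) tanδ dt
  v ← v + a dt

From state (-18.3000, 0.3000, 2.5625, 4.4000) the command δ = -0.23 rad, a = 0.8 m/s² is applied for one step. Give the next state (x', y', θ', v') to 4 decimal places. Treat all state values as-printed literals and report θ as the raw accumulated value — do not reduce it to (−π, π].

(-19.0365, 0.7816, 2.4595, 4.5600)

x' = -18.3000 + 4.4000·cos(2.5625)·0.2 = -19.0365
y' = 0.3000 + 4.4000·sin(2.5625)·0.2 = 0.7816
θ' = 2.5625 + (4.4000/2.0)·tan(-0.23)·0.2 = 2.4595
v' = 4.4000 + 0.8000·0.2 = 4.5600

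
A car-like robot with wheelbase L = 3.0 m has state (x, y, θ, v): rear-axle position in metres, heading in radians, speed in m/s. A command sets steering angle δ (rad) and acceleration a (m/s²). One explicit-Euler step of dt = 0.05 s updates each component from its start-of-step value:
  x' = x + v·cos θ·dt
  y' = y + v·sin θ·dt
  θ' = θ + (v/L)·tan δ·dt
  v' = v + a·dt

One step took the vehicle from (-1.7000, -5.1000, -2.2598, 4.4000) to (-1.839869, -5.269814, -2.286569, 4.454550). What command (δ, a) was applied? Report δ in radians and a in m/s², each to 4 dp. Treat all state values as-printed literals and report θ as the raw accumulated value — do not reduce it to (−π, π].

a = (v'−v)/dt = (0.054550)/0.05 = 1.0910
Δθ = θ'−θ = -0.026769;  (v·dt/L) = 4.4000·0.05/3.0 = 0.073333
tan δ = Δθ·L/(v·dt) = -0.365032  →  δ = -0.3500

δ = -0.3500, a = 1.0910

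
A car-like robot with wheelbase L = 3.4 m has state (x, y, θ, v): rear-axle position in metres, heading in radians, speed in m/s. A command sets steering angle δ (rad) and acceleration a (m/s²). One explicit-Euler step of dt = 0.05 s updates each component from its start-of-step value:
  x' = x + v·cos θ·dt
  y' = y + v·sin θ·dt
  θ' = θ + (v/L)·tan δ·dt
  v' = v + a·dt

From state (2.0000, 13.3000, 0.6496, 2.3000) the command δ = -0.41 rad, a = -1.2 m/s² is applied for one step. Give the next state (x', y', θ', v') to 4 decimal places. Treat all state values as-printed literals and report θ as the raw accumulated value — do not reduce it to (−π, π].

(2.0916, 13.3696, 0.6349, 2.2400)

x' = 2.0000 + 2.3000·cos(0.6496)·0.05 = 2.0916
y' = 13.3000 + 2.3000·sin(0.6496)·0.05 = 13.3696
θ' = 0.6496 + (2.3000/3.4)·tan(-0.41)·0.05 = 0.6349
v' = 2.3000 − 1.2000·0.05 = 2.2400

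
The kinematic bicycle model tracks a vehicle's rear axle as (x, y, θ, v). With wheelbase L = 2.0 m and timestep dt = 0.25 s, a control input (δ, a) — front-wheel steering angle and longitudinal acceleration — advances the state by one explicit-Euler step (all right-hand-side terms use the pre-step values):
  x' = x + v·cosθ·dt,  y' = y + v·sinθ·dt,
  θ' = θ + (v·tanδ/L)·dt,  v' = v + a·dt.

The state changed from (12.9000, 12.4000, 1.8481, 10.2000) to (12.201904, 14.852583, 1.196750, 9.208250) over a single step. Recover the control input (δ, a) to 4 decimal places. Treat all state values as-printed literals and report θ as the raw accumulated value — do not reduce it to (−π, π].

δ = -0.4723, a = -3.9670

a = (v'−v)/dt = (-0.991750)/0.25 = -3.9670
Δθ = θ'−θ = -0.651350;  (v·dt/L) = 10.2000·0.25/2.0 = 1.275000
tan δ = Δθ·L/(v·dt) = -0.510863  →  δ = -0.4723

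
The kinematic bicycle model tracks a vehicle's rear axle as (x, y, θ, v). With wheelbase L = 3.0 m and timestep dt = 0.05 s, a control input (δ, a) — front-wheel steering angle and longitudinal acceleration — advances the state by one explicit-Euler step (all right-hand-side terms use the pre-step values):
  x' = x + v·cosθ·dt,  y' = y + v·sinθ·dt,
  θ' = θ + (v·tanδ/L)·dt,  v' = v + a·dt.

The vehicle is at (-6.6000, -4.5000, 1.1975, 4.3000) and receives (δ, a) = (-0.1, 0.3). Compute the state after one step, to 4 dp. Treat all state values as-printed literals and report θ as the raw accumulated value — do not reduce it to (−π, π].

x' = -6.6000 + 4.3000·cos(1.1975)·0.05 = -6.5216
y' = -4.5000 + 4.3000·sin(1.1975)·0.05 = -4.2998
θ' = 1.1975 + (4.3000/3.0)·tan(-0.1)·0.05 = 1.1903
v' = 4.3000 + 0.3000·0.05 = 4.3150

(-6.5216, -4.2998, 1.1903, 4.3150)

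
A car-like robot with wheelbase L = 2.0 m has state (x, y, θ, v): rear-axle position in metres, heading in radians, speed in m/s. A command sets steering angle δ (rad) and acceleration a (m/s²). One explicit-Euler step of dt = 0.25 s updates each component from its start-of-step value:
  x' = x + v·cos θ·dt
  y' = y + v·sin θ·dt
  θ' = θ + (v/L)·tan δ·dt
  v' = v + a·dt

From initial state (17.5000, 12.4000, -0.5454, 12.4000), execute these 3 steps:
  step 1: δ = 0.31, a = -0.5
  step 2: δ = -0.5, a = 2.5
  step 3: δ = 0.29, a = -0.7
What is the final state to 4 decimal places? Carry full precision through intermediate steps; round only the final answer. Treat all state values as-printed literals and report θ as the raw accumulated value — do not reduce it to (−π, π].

after step 1 (δ=0.31, a=-0.5): (20.150252, 10.791844, -0.048892, 12.275000)
after step 2 (δ=-0.5, a=2.5): (23.215334, 10.641865, -0.887125, 12.900000)
after step 3 (δ=0.29, a=-0.7): (25.252384, 8.141654, -0.405935, 12.725000)

(25.2524, 8.1417, -0.4059, 12.7250)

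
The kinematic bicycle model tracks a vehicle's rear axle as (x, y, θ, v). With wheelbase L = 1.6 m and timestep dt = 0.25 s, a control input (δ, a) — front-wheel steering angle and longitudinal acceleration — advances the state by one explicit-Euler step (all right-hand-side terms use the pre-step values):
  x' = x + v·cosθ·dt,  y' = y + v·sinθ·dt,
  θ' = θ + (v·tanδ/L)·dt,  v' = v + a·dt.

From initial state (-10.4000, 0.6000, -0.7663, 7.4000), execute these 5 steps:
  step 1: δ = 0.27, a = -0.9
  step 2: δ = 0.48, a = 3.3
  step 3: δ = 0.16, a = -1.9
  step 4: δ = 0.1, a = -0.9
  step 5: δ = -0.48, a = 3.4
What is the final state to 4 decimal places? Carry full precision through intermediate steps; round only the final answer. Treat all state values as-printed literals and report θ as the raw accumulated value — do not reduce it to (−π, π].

(-2.0561, 0.2478, -0.1368, 8.1500)

after step 1 (δ=0.27, a=-0.9): (-9.067109, -0.682927, -0.446298, 7.175000)
after step 2 (δ=0.48, a=3.3): (-7.449055, -1.457163, 0.137355, 8.000000)
after step 3 (δ=0.16, a=-1.9): (-5.467892, -1.183315, 0.339079, 7.525000)
after step 4 (δ=0.1, a=-0.9): (-3.693758, -0.557576, 0.457051, 7.300000)
after step 5 (δ=-0.48, a=3.4): (-2.056080, 0.247804, -0.136771, 8.150000)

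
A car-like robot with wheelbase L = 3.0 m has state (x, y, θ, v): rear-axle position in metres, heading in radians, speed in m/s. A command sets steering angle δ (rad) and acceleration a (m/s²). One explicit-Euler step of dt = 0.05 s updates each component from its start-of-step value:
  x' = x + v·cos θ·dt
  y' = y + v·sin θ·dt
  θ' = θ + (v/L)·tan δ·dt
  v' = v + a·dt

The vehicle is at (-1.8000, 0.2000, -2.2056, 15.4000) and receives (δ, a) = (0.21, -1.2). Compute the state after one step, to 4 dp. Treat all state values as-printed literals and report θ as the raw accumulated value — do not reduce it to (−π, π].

(-2.2566, -0.4200, -2.1509, 15.3400)

x' = -1.8000 + 15.4000·cos(-2.2056)·0.05 = -2.2566
y' = 0.2000 + 15.4000·sin(-2.2056)·0.05 = -0.4200
θ' = -2.2056 + (15.4000/3.0)·tan(0.21)·0.05 = -2.1509
v' = 15.4000 − 1.2000·0.05 = 15.3400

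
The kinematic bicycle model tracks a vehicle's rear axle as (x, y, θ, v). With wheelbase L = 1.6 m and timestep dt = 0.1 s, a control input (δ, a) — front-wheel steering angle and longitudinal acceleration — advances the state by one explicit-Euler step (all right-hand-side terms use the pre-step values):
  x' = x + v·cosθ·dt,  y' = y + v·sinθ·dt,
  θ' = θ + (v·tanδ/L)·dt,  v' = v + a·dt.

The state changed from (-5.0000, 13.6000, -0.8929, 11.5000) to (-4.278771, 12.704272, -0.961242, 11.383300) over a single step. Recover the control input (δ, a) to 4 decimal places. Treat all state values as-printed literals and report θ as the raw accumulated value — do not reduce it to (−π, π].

δ = -0.0948, a = -1.1670

a = (v'−v)/dt = (-0.116700)/0.1 = -1.1670
Δθ = θ'−θ = -0.068342;  (v·dt/L) = 11.5000·0.1/1.6 = 0.718750
tan δ = Δθ·L/(v·dt) = -0.095085  →  δ = -0.0948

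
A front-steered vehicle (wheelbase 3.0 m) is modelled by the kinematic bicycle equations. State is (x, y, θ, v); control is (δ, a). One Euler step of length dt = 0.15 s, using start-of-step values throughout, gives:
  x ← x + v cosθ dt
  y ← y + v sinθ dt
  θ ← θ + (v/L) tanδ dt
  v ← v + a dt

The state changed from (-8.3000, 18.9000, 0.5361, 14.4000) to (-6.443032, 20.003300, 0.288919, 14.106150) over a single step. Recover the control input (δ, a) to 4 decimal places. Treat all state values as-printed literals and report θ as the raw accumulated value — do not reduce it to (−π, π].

δ = -0.3307, a = -1.9590

a = (v'−v)/dt = (-0.293850)/0.15 = -1.9590
Δθ = θ'−θ = -0.247181;  (v·dt/L) = 14.4000·0.15/3.0 = 0.720000
tan δ = Δθ·L/(v·dt) = -0.343307  →  δ = -0.3307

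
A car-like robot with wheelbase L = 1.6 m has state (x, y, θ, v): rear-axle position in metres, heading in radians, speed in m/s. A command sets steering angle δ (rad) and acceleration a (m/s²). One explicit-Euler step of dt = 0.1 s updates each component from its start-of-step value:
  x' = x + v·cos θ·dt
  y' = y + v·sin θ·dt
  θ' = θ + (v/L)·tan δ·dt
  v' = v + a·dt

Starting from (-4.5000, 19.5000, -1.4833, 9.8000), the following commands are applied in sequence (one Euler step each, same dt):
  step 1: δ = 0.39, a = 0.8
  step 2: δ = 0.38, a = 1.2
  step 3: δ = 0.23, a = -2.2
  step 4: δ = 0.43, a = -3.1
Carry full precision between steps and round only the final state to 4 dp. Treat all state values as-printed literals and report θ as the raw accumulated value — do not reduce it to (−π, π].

after step 1 (δ=0.39, a=0.8): (-4.414363, 18.523749, -1.231529, 9.880000)
after step 2 (δ=0.38, a=1.2): (-4.085560, 17.592066, -0.984892, 10.000000)
after step 3 (δ=0.23, a=-2.2): (-3.532607, 16.758854, -0.838552, 9.780000)
after step 4 (δ=0.43, a=-3.1): (-2.878774, 16.031539, -0.558220, 9.470000)

(-2.8788, 16.0315, -0.5582, 9.4700)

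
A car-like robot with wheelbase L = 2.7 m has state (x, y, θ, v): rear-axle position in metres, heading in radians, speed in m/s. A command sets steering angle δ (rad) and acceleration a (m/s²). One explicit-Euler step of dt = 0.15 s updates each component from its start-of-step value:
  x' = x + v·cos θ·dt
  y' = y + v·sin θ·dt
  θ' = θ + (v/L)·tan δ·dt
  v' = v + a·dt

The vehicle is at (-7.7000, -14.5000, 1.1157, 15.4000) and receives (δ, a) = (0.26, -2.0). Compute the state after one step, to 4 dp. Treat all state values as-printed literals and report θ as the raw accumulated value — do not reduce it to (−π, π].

x' = -7.7000 + 15.4000·cos(1.1157)·0.15 = -6.6846
y' = -14.5000 + 15.4000·sin(1.1157)·0.15 = -12.4251
θ' = 1.1157 + (15.4000/2.7)·tan(0.26)·0.15 = 1.3433
v' = 15.4000 − 2.0000·0.15 = 15.1000

(-6.6846, -12.4251, 1.3433, 15.1000)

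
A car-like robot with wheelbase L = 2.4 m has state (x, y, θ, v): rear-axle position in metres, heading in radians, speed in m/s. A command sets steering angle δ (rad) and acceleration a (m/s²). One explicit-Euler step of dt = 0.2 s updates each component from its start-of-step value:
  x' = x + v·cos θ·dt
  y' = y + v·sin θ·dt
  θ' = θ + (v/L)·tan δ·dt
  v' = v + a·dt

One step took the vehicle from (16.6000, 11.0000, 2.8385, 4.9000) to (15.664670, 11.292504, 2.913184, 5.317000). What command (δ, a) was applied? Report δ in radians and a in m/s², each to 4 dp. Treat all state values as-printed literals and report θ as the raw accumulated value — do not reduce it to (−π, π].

a = (v'−v)/dt = (0.417000)/0.2 = 2.0850
Δθ = θ'−θ = 0.074684;  (v·dt/L) = 4.9000·0.2/2.4 = 0.408333
tan δ = Δθ·L/(v·dt) = 0.182900  →  δ = 0.1809

δ = 0.1809, a = 2.0850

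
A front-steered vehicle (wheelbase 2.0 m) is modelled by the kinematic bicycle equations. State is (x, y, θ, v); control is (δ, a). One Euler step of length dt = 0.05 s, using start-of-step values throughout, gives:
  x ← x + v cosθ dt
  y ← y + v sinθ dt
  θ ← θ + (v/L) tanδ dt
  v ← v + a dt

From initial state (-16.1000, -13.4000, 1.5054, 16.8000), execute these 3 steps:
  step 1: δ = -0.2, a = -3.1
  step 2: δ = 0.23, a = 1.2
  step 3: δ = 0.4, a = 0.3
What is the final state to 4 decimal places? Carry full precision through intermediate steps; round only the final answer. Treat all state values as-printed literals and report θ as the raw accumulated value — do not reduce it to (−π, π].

after step 1 (δ=-0.2, a=-3.1): (-16.045106, -12.561796, 1.420262, 16.645000)
after step 2 (δ=0.23, a=1.2): (-15.920296, -11.738957, 1.517695, 16.705000)
after step 3 (δ=0.4, a=0.3): (-15.875964, -10.904885, 1.694264, 16.720000)

(-15.8760, -10.9049, 1.6943, 16.7200)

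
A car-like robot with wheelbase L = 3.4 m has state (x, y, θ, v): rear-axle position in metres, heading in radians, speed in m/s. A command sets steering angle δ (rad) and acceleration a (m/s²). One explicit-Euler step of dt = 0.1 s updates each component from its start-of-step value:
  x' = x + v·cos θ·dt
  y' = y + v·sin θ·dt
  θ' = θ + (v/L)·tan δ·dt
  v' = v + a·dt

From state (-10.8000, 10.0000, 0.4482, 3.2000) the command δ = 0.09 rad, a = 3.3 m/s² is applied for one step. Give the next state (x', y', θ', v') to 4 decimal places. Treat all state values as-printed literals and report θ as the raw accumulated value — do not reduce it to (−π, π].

x' = -10.8000 + 3.2000·cos(0.4482)·0.1 = -10.5116
y' = 10.0000 + 3.2000·sin(0.4482)·0.1 = 10.1387
θ' = 0.4482 + (3.2000/3.4)·tan(0.09)·0.1 = 0.4567
v' = 3.2000 + 3.3000·0.1 = 3.5300

(-10.5116, 10.1387, 0.4567, 3.5300)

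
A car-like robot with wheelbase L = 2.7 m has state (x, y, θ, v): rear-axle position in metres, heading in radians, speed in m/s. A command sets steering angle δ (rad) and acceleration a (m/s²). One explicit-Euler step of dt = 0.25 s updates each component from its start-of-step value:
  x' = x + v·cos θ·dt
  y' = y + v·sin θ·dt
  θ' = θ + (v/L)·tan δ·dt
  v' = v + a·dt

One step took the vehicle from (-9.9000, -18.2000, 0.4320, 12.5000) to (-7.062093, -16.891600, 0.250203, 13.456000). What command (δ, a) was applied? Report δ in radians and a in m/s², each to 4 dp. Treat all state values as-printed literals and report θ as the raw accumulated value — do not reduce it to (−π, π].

δ = -0.1558, a = 3.8240

a = (v'−v)/dt = (0.956000)/0.25 = 3.8240
Δθ = θ'−θ = -0.181797;  (v·dt/L) = 12.5000·0.25/2.7 = 1.157407
tan δ = Δθ·L/(v·dt) = -0.157073  →  δ = -0.1558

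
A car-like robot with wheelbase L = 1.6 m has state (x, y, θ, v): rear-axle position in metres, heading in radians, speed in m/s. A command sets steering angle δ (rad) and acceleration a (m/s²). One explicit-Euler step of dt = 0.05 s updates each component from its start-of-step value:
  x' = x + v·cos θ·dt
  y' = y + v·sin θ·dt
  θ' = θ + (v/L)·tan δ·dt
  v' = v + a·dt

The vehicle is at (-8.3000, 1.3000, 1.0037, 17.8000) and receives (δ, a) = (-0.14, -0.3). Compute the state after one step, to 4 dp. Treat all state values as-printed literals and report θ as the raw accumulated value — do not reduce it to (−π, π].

(-7.8219, 2.0507, 0.9253, 17.7850)

x' = -8.3000 + 17.8000·cos(1.0037)·0.05 = -7.8219
y' = 1.3000 + 17.8000·sin(1.0037)·0.05 = 2.0507
θ' = 1.0037 + (17.8000/1.6)·tan(-0.14)·0.05 = 0.9253
v' = 17.8000 − 0.3000·0.05 = 17.7850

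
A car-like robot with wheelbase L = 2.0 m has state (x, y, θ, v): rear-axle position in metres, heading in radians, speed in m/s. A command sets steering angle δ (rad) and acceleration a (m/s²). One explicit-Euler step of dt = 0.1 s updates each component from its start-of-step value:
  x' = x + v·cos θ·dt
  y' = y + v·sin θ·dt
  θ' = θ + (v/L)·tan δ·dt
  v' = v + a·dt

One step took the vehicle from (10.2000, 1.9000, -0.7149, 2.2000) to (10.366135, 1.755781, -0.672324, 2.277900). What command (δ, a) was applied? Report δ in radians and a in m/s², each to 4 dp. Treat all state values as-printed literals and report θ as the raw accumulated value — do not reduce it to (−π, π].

δ = 0.3693, a = 0.7790

a = (v'−v)/dt = (0.077900)/0.1 = 0.7790
Δθ = θ'−θ = 0.042576;  (v·dt/L) = 2.2000·0.1/2.0 = 0.110000
tan δ = Δθ·L/(v·dt) = 0.387055  →  δ = 0.3693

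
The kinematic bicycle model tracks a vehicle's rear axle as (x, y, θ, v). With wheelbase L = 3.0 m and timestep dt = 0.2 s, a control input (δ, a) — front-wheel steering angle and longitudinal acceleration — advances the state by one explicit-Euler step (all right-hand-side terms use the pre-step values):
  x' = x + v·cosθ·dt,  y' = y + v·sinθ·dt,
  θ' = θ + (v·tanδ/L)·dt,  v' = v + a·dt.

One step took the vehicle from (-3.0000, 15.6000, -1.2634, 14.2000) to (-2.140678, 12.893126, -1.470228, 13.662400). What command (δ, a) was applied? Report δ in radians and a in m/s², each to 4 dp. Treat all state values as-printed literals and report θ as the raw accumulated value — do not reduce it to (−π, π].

δ = -0.2151, a = -2.6880

a = (v'−v)/dt = (-0.537600)/0.2 = -2.6880
Δθ = θ'−θ = -0.206828;  (v·dt/L) = 14.2000·0.2/3.0 = 0.946667
tan δ = Δθ·L/(v·dt) = -0.218480  →  δ = -0.2151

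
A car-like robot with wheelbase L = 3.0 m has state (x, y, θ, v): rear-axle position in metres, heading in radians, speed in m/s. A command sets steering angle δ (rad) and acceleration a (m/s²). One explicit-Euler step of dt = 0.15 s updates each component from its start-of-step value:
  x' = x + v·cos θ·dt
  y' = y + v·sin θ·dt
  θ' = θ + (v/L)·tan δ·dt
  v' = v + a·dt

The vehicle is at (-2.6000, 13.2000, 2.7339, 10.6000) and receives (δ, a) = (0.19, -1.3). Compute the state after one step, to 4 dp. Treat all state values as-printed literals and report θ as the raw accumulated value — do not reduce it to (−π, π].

(-4.0597, 13.8304, 2.8358, 10.4050)

x' = -2.6000 + 10.6000·cos(2.7339)·0.15 = -4.0597
y' = 13.2000 + 10.6000·sin(2.7339)·0.15 = 13.8304
θ' = 2.7339 + (10.6000/3.0)·tan(0.19)·0.15 = 2.8358
v' = 10.6000 − 1.3000·0.15 = 10.4050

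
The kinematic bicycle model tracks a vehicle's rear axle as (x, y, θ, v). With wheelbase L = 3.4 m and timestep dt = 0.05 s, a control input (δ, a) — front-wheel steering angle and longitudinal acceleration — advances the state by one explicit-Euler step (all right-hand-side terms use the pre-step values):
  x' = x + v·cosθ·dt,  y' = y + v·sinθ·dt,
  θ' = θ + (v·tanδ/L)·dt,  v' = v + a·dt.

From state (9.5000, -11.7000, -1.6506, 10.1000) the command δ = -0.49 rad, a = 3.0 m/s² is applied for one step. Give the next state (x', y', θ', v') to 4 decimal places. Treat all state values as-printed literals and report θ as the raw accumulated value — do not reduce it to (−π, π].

x' = 9.5000 + 10.1000·cos(-1.6506)·0.05 = 9.4597
y' = -11.7000 + 10.1000·sin(-1.6506)·0.05 = -12.2034
θ' = -1.6506 + (10.1000/3.4)·tan(-0.49)·0.05 = -1.7298
v' = 10.1000 + 3.0000·0.05 = 10.2500

(9.4597, -12.2034, -1.7298, 10.2500)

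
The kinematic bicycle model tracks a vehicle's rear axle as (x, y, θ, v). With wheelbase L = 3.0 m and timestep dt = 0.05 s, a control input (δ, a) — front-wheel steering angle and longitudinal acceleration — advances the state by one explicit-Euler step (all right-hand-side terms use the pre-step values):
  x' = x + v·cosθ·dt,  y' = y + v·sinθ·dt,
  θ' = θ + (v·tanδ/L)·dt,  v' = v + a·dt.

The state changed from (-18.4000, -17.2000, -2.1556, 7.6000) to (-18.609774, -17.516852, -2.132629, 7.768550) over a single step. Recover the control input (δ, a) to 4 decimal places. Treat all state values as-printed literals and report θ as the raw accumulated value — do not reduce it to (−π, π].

δ = 0.1794, a = 3.3710

a = (v'−v)/dt = (0.168550)/0.05 = 3.3710
Δθ = θ'−θ = 0.022971;  (v·dt/L) = 7.6000·0.05/3.0 = 0.126667
tan δ = Δθ·L/(v·dt) = 0.181350  →  δ = 0.1794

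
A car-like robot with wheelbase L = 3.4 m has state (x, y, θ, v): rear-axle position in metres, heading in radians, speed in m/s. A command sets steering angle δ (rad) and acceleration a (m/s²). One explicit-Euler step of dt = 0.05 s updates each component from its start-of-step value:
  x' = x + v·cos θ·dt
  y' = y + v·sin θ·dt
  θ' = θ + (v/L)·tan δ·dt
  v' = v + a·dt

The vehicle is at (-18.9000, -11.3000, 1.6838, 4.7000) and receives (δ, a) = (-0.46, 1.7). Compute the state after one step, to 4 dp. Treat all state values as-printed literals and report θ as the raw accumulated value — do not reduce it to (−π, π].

(-18.9265, -11.0665, 1.6496, 4.7850)

x' = -18.9000 + 4.7000·cos(1.6838)·0.05 = -18.9265
y' = -11.3000 + 4.7000·sin(1.6838)·0.05 = -11.0665
θ' = 1.6838 + (4.7000/3.4)·tan(-0.46)·0.05 = 1.6496
v' = 4.7000 + 1.7000·0.05 = 4.7850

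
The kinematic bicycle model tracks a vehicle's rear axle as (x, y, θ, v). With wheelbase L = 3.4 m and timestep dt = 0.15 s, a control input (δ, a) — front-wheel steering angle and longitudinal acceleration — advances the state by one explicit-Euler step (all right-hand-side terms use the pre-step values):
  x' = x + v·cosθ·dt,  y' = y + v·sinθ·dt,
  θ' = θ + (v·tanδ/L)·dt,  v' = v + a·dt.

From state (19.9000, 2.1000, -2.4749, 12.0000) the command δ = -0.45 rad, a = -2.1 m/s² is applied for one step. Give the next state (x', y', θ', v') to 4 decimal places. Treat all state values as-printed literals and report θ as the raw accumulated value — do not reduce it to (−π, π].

x' = 19.9000 + 12.0000·cos(-2.4749)·0.15 = 18.4854
y' = 2.1000 + 12.0000·sin(-2.4749)·0.15 = 0.9869
θ' = -2.4749 + (12.0000/3.4)·tan(-0.45)·0.15 = -2.7306
v' = 12.0000 − 2.1000·0.15 = 11.6850

(18.4854, 0.9869, -2.7306, 11.6850)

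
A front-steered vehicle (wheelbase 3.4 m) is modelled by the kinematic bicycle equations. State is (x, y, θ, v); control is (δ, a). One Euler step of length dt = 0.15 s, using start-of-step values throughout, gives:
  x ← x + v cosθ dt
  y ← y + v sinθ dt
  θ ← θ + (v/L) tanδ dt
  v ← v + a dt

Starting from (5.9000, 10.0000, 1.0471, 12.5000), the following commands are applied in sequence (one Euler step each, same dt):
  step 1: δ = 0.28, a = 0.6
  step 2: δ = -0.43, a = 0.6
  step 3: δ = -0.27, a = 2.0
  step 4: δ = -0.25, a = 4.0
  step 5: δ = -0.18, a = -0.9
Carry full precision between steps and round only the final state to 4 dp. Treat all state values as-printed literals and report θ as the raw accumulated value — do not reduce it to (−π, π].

(11.6005, 17.5599, 0.5409, 13.4450)

after step 1 (δ=0.28, a=0.6): (6.837658, 11.623706, 1.205678, 12.590000)
after step 2 (δ=-0.43, a=0.6): (7.511966, 13.387719, 0.950941, 12.680000)
after step 3 (δ=-0.27, a=2.0): (8.616872, 14.935875, 0.796119, 12.980000)
after step 4 (δ=-0.25, a=4.0): (9.978770, 16.327293, 0.649898, 13.580000)
after step 5 (δ=-0.18, a=-0.9): (11.600518, 17.559892, 0.540877, 13.445000)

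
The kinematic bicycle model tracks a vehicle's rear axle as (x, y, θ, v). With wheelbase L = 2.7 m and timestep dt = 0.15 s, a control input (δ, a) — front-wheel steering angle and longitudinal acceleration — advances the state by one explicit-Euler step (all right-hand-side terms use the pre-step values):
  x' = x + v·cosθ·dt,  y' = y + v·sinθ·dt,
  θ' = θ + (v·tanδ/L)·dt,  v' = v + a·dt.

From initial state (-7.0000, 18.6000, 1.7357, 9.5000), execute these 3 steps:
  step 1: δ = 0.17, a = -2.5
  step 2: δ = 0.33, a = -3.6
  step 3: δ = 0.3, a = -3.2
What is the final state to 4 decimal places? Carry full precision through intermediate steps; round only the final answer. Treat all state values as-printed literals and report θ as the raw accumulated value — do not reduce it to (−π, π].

after step 1 (δ=0.17, a=-2.5): (-7.233924, 20.005669, 1.826297, 9.125000)
after step 2 (δ=0.33, a=-3.6): (-7.579848, 21.329985, 1.999938, 8.585000)
after step 3 (δ=0.3, a=-3.2): (-8.115668, 22.500966, 2.147474, 8.105000)

(-8.1157, 22.5010, 2.1475, 8.1050)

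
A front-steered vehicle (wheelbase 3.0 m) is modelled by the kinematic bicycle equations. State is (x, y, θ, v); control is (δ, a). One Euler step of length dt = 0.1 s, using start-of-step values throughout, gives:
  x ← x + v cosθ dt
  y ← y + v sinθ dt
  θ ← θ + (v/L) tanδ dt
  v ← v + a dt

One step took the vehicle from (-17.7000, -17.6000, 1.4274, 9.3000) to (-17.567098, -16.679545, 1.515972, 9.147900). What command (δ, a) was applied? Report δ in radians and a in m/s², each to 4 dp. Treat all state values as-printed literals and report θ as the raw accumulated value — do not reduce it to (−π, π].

δ = 0.2783, a = -1.5210

a = (v'−v)/dt = (-0.152100)/0.1 = -1.5210
Δθ = θ'−θ = 0.088572;  (v·dt/L) = 9.3000·0.1/3.0 = 0.310000
tan δ = Δθ·L/(v·dt) = 0.285716  →  δ = 0.2783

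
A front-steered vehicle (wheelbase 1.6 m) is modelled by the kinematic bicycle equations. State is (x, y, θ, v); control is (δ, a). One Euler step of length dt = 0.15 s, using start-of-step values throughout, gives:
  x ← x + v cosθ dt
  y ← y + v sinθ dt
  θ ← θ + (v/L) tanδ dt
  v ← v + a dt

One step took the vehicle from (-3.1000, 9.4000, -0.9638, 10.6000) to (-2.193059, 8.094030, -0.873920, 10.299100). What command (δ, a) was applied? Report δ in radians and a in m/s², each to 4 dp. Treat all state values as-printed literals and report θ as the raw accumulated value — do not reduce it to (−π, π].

a = (v'−v)/dt = (-0.300900)/0.15 = -2.0060
Δθ = θ'−θ = 0.089880;  (v·dt/L) = 10.6000·0.15/1.6 = 0.993750
tan δ = Δθ·L/(v·dt) = 0.090445  →  δ = 0.0902

δ = 0.0902, a = -2.0060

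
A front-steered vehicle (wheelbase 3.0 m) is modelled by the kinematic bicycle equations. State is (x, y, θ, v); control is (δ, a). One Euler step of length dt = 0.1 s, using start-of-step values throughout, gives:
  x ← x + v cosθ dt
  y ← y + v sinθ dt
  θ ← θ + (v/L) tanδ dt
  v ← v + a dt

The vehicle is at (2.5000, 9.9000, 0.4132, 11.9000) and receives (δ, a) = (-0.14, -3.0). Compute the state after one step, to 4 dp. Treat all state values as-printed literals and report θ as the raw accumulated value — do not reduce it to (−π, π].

(3.5899, 10.3778, 0.3573, 11.6000)

x' = 2.5000 + 11.9000·cos(0.4132)·0.1 = 3.5899
y' = 9.9000 + 11.9000·sin(0.4132)·0.1 = 10.3778
θ' = 0.4132 + (11.9000/3.0)·tan(-0.14)·0.1 = 0.3573
v' = 11.9000 − 3.0000·0.1 = 11.6000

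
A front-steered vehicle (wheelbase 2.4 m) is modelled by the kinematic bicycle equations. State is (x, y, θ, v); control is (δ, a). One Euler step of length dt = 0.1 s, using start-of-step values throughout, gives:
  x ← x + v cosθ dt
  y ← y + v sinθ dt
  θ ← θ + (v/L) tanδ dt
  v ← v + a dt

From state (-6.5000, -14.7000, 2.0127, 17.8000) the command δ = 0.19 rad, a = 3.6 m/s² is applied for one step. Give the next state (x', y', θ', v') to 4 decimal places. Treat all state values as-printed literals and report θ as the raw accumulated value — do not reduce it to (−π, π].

(-7.2612, -13.0910, 2.1553, 18.1600)

x' = -6.5000 + 17.8000·cos(2.0127)·0.1 = -7.2612
y' = -14.7000 + 17.8000·sin(2.0127)·0.1 = -13.0910
θ' = 2.0127 + (17.8000/2.4)·tan(0.19)·0.1 = 2.1553
v' = 17.8000 + 3.6000·0.1 = 18.1600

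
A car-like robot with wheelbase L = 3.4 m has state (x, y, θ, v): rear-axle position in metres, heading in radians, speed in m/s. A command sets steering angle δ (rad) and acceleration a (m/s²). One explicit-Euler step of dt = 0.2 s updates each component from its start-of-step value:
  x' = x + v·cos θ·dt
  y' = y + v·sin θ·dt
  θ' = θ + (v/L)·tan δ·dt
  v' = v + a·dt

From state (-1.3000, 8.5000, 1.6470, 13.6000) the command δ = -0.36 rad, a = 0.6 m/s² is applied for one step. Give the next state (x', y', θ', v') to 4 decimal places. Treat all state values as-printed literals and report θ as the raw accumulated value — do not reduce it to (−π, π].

(-1.5071, 11.2121, 1.3459, 13.7200)

x' = -1.3000 + 13.6000·cos(1.6470)·0.2 = -1.5071
y' = 8.5000 + 13.6000·sin(1.6470)·0.2 = 11.2121
θ' = 1.6470 + (13.6000/3.4)·tan(-0.36)·0.2 = 1.3459
v' = 13.6000 + 0.6000·0.2 = 13.7200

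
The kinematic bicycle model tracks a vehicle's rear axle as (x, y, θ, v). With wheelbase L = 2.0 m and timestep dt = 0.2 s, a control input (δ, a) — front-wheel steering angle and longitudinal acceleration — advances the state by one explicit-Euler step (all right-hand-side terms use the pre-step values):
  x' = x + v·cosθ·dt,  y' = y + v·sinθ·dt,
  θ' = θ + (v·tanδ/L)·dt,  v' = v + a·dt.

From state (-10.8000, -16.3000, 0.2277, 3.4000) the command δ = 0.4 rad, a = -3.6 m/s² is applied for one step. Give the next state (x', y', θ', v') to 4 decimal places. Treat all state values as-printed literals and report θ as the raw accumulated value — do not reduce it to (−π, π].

x' = -10.8000 + 3.4000·cos(0.2277)·0.2 = -10.1376
y' = -16.3000 + 3.4000·sin(0.2277)·0.2 = -16.1465
θ' = 0.2277 + (3.4000/2.0)·tan(0.4)·0.2 = 0.3714
v' = 3.4000 − 3.6000·0.2 = 2.6800

(-10.1376, -16.1465, 0.3714, 2.6800)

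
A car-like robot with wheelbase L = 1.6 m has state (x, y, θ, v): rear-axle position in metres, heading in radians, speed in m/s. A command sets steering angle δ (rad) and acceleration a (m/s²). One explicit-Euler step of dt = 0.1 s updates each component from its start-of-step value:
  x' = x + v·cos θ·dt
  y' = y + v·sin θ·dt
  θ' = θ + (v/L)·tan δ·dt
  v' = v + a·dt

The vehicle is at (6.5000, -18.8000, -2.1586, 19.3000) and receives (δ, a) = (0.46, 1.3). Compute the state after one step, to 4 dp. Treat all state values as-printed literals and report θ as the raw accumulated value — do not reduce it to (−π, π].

(5.4297, -20.4061, -1.5610, 19.4300)

x' = 6.5000 + 19.3000·cos(-2.1586)·0.1 = 5.4297
y' = -18.8000 + 19.3000·sin(-2.1586)·0.1 = -20.4061
θ' = -2.1586 + (19.3000/1.6)·tan(0.46)·0.1 = -1.5610
v' = 19.3000 + 1.3000·0.1 = 19.4300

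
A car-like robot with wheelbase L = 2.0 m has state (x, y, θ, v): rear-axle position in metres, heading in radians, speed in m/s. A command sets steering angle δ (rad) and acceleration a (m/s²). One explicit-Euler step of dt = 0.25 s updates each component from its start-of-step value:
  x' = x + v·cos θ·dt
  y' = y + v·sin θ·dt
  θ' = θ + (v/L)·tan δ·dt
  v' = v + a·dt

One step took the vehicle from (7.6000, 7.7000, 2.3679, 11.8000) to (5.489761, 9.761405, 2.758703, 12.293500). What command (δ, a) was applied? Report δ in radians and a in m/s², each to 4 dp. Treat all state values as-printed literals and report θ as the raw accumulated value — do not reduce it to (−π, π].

a = (v'−v)/dt = (0.493500)/0.25 = 1.9740
Δθ = θ'−θ = 0.390803;  (v·dt/L) = 11.8000·0.25/2.0 = 1.475000
tan δ = Δθ·L/(v·dt) = 0.264951  →  δ = 0.2590

δ = 0.2590, a = 1.9740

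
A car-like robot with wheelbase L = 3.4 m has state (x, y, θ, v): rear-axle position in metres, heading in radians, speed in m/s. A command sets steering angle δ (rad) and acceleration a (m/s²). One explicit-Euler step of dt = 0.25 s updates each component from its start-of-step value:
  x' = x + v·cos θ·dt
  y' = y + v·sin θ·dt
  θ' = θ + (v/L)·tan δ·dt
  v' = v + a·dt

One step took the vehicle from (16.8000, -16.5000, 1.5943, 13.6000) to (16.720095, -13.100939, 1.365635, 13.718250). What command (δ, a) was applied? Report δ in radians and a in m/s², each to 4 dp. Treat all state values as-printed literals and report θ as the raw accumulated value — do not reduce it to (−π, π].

a = (v'−v)/dt = (0.118250)/0.25 = 0.4730
Δθ = θ'−θ = -0.228665;  (v·dt/L) = 13.6000·0.25/3.4 = 1.000000
tan δ = Δθ·L/(v·dt) = -0.228665  →  δ = -0.2248

δ = -0.2248, a = 0.4730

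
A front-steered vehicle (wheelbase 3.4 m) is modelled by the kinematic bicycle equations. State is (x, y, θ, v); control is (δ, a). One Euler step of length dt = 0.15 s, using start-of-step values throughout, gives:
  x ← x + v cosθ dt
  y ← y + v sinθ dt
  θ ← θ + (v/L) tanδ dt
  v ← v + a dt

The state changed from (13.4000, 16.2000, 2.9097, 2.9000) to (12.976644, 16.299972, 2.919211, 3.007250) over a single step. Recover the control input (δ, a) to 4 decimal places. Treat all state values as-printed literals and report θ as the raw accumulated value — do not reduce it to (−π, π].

a = (v'−v)/dt = (0.107250)/0.15 = 0.7150
Δθ = θ'−θ = 0.009511;  (v·dt/L) = 2.9000·0.15/3.4 = 0.127941
tan δ = Δθ·L/(v·dt) = 0.074339  →  δ = 0.0742

δ = 0.0742, a = 0.7150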